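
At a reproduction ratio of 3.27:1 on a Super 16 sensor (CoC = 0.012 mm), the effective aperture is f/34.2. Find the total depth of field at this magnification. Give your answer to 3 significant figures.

0.0768 mm

At magnification m, DoF ≈ 2·N_eff·c/m² = 2 × 34.2 × 0.012 / 3.27² = 0.8208 / 10.69 ≈ 0.0768 mm.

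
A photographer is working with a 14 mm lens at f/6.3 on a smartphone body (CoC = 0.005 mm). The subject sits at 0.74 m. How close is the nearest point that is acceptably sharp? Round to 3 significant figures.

Hyperfocal distance H = f²/(N·c) + f = 14²/(6.3 × 0.005) + 14 = 196/0.0315 + 14 ≈ 6236.2 mm ≈ 6.236 m.
Near limit Dn = s·(H − f)/(H + s − 2f) = 740 × (6236.2 − 14) / (6236.2 + 740 − 2 × 14) = 740 × 6222.2 / 6948.2 ≈ 662.68 mm ≈ 0.663 m.

0.663 m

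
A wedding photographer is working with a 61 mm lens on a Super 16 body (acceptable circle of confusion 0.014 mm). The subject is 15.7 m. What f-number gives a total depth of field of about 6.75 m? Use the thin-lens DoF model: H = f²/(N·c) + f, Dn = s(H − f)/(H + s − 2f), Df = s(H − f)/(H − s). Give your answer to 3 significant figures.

Write h = H − f = f²/(N·c). The thin-lens limits are Dn = s·h/(h + (s−f)) and Df = s·h/(h − (s−f)), so DoF = Df − Dn = 2·s·(s−f)·h / (h² − (s−f)²).
That is a quadratic in h: DoF·h² − 2·s·(s−f)·h − DoF·(s−f)² = 0 ⇒ h = (s−f)·(s + √(s² + DoF²)) / DoF = 15639 × (15700 + √(15700² + 6750²)) / 6750 = 15639 × (15700 + 17089.5) / 6750 ≈ 75970 mm.
Then N = f²/(c·h) = 61² / (0.014 × 75970) = 3721 / 1063.6 ≈ 3.50.

f/3.50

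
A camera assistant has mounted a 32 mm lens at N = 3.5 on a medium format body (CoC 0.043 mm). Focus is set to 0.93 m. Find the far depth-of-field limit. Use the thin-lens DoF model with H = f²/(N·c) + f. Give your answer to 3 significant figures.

Hyperfocal distance H = f²/(N·c) + f = 32²/(3.5 × 0.043) + 32 = 1024/0.1505 + 32 ≈ 6836.0 mm ≈ 6.836 m.
Far limit Df = s·(H − f)/(H − s) = 930 × (6836.0 − 32) / (6836.0 − 930) = 930 × 6804.0 / 5906.0 ≈ 1071.4 mm ≈ 1.07 m.

1.07 m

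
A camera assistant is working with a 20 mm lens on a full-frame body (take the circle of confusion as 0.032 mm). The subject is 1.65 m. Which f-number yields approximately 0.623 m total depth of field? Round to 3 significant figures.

f/1.40

Write h = H − f = f²/(N·c). The thin-lens limits are Dn = s·h/(h + (s−f)) and Df = s·h/(h − (s−f)), so DoF = Df − Dn = 2·s·(s−f)·h / (h² − (s−f)²).
That is a quadratic in h: DoF·h² − 2·s·(s−f)·h − DoF·(s−f)² = 0 ⇒ h = (s−f)·(s + √(s² + DoF²)) / DoF = 1630 × (1650 + √(1650² + 623²)) / 623 = 1630 × (1650 + 1763.70) / 623 ≈ 8931.5 mm.
Then N = f²/(c·h) = 20² / (0.032 × 8931.5) = 400 / 285.81 ≈ 1.40.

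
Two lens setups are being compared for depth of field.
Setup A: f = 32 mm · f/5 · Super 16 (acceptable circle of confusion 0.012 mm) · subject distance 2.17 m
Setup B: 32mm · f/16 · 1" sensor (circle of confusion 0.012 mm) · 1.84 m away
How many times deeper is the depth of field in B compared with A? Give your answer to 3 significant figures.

Setup A: H = 32²/(5×0.012) + 32 ≈ 17098.7 mm; DoF = Df − Dn = 2480.78 − 1928.42 ≈ 552.36 mm.
Setup B: H = 32²/(16×0.012) + 32 ≈ 5365.3 mm; DoF = Df − Dn = 2783.7 − 1374.2 ≈ 1409.5 mm.
Ratio = 1409.5 / 552.36 ≈ 2.55.

2.55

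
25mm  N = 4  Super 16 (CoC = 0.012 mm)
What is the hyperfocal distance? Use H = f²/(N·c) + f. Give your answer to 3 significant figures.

13.0 m

Hyperfocal distance H = f²/(N·c) + f = 25²/(4 × 0.012) + 25 = 625/0.048 + 25 ≈ 13045.8 mm ≈ 13.0 m.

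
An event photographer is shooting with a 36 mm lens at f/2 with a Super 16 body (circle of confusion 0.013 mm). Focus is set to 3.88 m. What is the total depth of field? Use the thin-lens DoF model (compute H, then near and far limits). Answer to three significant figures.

0.602 m

Hyperfocal distance H = f²/(N·c) + f = 36²/(2 × 0.013) + 36 = 1296/0.026 + 36 ≈ 49882.2 mm ≈ 49.88 m.
Near limit Dn = s·(H − f)/(H + s − 2f) = 3880 × (49882.2 − 36) / (49882.2 + 3880 − 2 × 36) = 3880 × 49846.2 / 53690.2 ≈ 3602.21 mm.
Far limit Df = s·(H − f)/(H − s) = 3880 × (49882.2 − 36) / (49882.2 − 3880) = 3880 × 49846.2 / 46002.2 ≈ 4204.22 mm.
Depth of field = Df − Dn = 4204.22 − 3602.21 ≈ 602.01 mm ≈ 0.602 m.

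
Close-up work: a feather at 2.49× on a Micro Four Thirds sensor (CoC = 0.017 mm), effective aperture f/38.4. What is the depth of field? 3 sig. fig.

0.211 mm

At magnification m, DoF ≈ 2·N_eff·c/m² = 2 × 38.4 × 0.017 / 2.49² = 1.306 / 6.2 ≈ 0.211 mm.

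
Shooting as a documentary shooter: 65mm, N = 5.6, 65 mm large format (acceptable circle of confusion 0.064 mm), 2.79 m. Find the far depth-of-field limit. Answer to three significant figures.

3.63 m

Hyperfocal distance H = f²/(N·c) + f = 65²/(5.6 × 0.064) + 65 = 4225/0.3584 + 65 ≈ 11853.5 mm ≈ 11.85 m.
Far limit Df = s·(H − f)/(H − s) = 2790 × (11853.5 − 65) / (11853.5 − 2790) = 2790 × 11788.5 / 9063.5 ≈ 3628.8 mm ≈ 3.63 m.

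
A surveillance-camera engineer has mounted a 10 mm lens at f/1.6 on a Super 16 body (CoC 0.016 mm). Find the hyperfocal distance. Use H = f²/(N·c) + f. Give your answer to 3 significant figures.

Hyperfocal distance H = f²/(N·c) + f = 10²/(1.6 × 0.016) + 10 = 100/0.0256 + 10 ≈ 3916.2 mm ≈ 3.92 m.

3.92 m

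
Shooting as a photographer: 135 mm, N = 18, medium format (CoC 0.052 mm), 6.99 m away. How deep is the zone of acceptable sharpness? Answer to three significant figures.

Hyperfocal distance H = f²/(N·c) + f = 135²/(18 × 0.052) + 135 = 18225/0.936 + 135 ≈ 19606.2 mm ≈ 19.61 m.
Near limit Dn = s·(H − f)/(H + s − 2f) = 6990 × (19606.2 − 135) / (19606.2 + 6990 − 2 × 135) = 6990 × 19471.2 / 26326.2 ≈ 5169.9 mm.
Far limit Df = s·(H − f)/(H − s) = 6990 × (19606.2 − 135) / (19606.2 − 6990) = 6990 × 19471.2 / 12616.2 ≈ 10788.0 mm.
Depth of field = Df − Dn = 10788.0 − 5169.9 ≈ 5618.1 mm ≈ 5.62 m.

5.62 m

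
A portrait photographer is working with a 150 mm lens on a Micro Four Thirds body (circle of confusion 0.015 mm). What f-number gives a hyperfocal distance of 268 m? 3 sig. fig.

f/5.60

Rearrange H = f²/(N·c) + f for N: N = f² / ((H − f)·c).
N = 150² / ((268000 − 150) × 0.015) = 22500 / 4018 ≈ 5.60.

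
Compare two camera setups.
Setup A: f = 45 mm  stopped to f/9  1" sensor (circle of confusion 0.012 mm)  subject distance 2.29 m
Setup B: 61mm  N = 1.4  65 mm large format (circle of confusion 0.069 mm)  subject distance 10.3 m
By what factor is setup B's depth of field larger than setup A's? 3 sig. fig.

10.6

Setup A: H = 45²/(9×0.012) + 45 ≈ 18795.0 mm; DoF = Df − Dn = 2601.48 − 2045.13 ≈ 556.35 mm.
Setup B: H = 61²/(1.4×0.069) + 61 ≈ 38580.7 mm; DoF = Df − Dn = 14029.1 − 8137.1 ≈ 5892.0 mm.
Ratio = 5892.0 / 556.35 ≈ 10.6.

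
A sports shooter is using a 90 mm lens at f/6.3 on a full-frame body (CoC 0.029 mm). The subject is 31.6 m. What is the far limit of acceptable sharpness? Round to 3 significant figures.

109 m

Hyperfocal distance H = f²/(N·c) + f = 90²/(6.3 × 0.029) + 90 = 8100/0.1827 + 90 ≈ 44425.0 mm ≈ 44.42 m.
Far limit Df = s·(H − f)/(H − s) = 31600 × (44425.0 − 90) / (44425.0 − 31600) = 31600 × 44335.0 / 12825.0 ≈ 109239 mm ≈ 109 m.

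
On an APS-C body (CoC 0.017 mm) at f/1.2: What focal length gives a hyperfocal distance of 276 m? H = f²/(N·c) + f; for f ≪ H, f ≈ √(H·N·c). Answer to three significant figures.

75.0 mm

From H = f²/(N·c) + f, with f ≪ H: f ≈ √(H·N·c) = √(276000 × 1.2 × 0.017) = √5630.4 ≈ 75.04 mm.
The +f correction barely moves this — solving exactly, f² + N·c·f − N·c·H = 0 ⇒ f = (−N·c + √((N·c)² + 4·N·c·H))/2 = (−0.0204 + √22522)/2 ≈ 75.026 mm, so f ≈ 75.0 mm.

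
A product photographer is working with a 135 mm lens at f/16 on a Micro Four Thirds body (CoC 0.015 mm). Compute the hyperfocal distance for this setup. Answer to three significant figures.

76.1 m

Hyperfocal distance H = f²/(N·c) + f = 135²/(16 × 0.015) + 135 = 18225/0.24 + 135 ≈ 76072.5 mm ≈ 76.1 m.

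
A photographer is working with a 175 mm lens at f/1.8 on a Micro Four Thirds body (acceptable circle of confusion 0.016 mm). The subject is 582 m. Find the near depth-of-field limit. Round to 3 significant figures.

Hyperfocal distance H = f²/(N·c) + f = 175²/(1.8 × 0.016) + 175 = 30625/0.0288 + 175 ≈ 1063543.1 mm ≈ 1064 m.
Near limit Dn = s·(H − f)/(H + s − 2f) = 582000 × (1063543.1 − 175) / (1063543.1 + 582000 − 2 × 175) = 582000 × 1063368.1 / 1645193.1 ≈ 376175 mm ≈ 376 m.

376 m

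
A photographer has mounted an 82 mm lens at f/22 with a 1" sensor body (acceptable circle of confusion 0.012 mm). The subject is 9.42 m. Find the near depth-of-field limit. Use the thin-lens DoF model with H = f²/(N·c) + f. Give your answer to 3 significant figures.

Hyperfocal distance H = f²/(N·c) + f = 82²/(22 × 0.012) + 82 = 6724/0.264 + 82 ≈ 25551.7 mm ≈ 25.55 m.
Near limit Dn = s·(H − f)/(H + s − 2f) = 9420 × (25551.7 − 82) / (25551.7 + 9420 − 2 × 82) = 9420 × 25469.7 / 34807.7 ≈ 6892.9 mm ≈ 6.89 m.

6.89 m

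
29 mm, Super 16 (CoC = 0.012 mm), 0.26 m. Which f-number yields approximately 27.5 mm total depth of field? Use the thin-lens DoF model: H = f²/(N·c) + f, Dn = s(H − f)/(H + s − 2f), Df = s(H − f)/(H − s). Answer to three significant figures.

f/16

Write h = H − f = f²/(N·c). The thin-lens limits are Dn = s·h/(h + (s−f)) and Df = s·h/(h − (s−f)), so DoF = Df − Dn = 2·s·(s−f)·h / (h² − (s−f)²).
That is a quadratic in h: DoF·h² − 2·s·(s−f)·h − DoF·(s−f)² = 0 ⇒ h = (s−f)·(s + √(s² + DoF²)) / DoF = 231 × (260 + √(260² + 27.5²)) / 27.5 = 231 × (260 + 261.450) / 27.5 ≈ 4380.2 mm.
Then N = f²/(c·h) = 29² / (0.012 × 4380.2) = 841 / 52.562 ≈ 16.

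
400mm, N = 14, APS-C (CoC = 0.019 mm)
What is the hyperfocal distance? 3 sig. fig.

602 m

Hyperfocal distance H = f²/(N·c) + f = 400²/(14 × 0.019) + 400 = 160000/0.266 + 400 ≈ 601903.8 mm ≈ 602 m.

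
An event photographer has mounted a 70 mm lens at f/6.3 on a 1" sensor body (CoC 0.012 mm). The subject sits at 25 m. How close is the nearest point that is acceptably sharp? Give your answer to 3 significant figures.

Hyperfocal distance H = f²/(N·c) + f = 70²/(6.3 × 0.012) + 70 = 4900/0.0756 + 70 ≈ 64884.8 mm ≈ 64.88 m.
Near limit Dn = s·(H − f)/(H + s − 2f) = 25000 × (64884.8 − 70) / (64884.8 + 25000 − 2 × 70) = 25000 × 64814.8 / 89744.8 ≈ 18055 mm ≈ 18.1 m.

18.1 m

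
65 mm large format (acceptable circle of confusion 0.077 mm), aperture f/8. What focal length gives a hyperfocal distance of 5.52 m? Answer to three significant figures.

From H = f²/(N·c) + f, with f ≪ H: f ≈ √(H·N·c) = √(5520 × 8 × 0.077) = √3400.3 ≈ 58.31 mm.
Exact: f² + N·c·f − N·c·H = 0 ⇒ f = (−N·c + √((N·c)² + 4·N·c·H))/2 = (−0.616 + √13602)/2 ≈ 58.005 mm ≈ 58.0 mm.

58.0 mm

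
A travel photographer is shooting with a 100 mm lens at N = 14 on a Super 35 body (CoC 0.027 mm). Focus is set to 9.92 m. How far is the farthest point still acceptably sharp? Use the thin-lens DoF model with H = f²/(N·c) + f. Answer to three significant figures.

Hyperfocal distance H = f²/(N·c) + f = 100²/(14 × 0.027) + 100 = 10000/0.378 + 100 ≈ 26555.0 mm ≈ 26.56 m.
Far limit Df = s·(H − f)/(H − s) = 9920 × (26555.0 − 100) / (26555.0 − 9920) = 9920 × 26455.0 / 16635.0 ≈ 15776 mm ≈ 15.8 m.

15.8 m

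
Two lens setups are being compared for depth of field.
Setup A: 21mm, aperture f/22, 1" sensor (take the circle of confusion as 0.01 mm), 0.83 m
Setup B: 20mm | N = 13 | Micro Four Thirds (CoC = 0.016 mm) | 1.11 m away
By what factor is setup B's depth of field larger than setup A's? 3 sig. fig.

2.32

Setup A: H = 21²/(22×0.01) + 21 ≈ 2025.5 mm; DoF = Df − Dn = 1391.64 − 591.34 ≈ 800.30 mm.
Setup B: H = 20²/(13×0.016) + 20 ≈ 1943.1 mm; DoF = Df − Dn = 2562.3 − 708.5 ≈ 1853.8 mm.
Ratio = 1853.8 / 800.30 ≈ 2.32.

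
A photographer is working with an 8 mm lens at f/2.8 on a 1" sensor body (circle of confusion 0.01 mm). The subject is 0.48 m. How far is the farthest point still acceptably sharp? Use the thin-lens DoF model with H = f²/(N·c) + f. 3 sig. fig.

Hyperfocal distance H = f²/(N·c) + f = 8²/(2.8 × 0.01) + 8 = 64/0.028 + 8 ≈ 2293.7 mm ≈ 2.294 m.
Far limit Df = s·(H − f)/(H − s) = 480 × (2293.7 − 8) / (2293.7 − 480) = 480 × 2285.7 / 1813.7 ≈ 604.91 mm ≈ 0.605 m.

0.605 m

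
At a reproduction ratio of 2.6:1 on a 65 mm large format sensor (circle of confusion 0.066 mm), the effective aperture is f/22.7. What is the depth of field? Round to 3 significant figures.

0.443 mm

At magnification m, DoF ≈ 2·N_eff·c/m² = 2 × 22.7 × 0.066 / 2.6² = 2.996 / 6.76 ≈ 0.443 mm.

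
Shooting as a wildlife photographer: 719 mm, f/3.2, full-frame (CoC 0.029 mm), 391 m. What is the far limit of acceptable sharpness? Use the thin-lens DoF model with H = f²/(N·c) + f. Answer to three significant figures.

420 m

Hyperfocal distance H = f²/(N·c) + f = 719²/(3.2 × 0.029) + 719 = 516961/0.0928 + 719 ≈ 5571419.4 mm ≈ 5571 m.
Far limit Df = s·(H − f)/(H − s) = 391000 × (5571419.4 − 719) / (5571419.4 − 391000) = 391000 × 5570700.4 / 5180419.4 ≈ 420457 mm ≈ 420 m.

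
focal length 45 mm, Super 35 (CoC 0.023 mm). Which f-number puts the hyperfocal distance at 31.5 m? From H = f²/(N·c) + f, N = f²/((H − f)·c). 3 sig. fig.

f/2.80

Rearrange H = f²/(N·c) + f for N: N = f² / ((H − f)·c).
N = 45² / ((31500 − 45) × 0.023) = 2025 / 723.5 ≈ 2.80.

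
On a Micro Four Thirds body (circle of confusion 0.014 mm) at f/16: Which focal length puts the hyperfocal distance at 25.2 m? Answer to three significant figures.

From H = f²/(N·c) + f, with f ≪ H: f ≈ √(H·N·c) = √(25200 × 16 × 0.014) = √5644.8 ≈ 75.13 mm.
Exact: f² + N·c·f − N·c·H = 0 ⇒ f = (−N·c + √((N·c)² + 4·N·c·H))/2 = (−0.224 + √22579)/2 ≈ 75.020 mm ≈ 75.0 mm.

75.0 mm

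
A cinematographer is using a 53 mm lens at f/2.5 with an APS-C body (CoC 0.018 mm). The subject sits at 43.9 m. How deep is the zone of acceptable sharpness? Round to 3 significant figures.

122 m

Hyperfocal distance H = f²/(N·c) + f = 53²/(2.5 × 0.018) + 53 = 2809/0.045 + 53 ≈ 62475.2 mm ≈ 62.48 m.
Near limit Dn = s·(H − f)/(H + s − 2f) = 43900 × (62475.2 − 53) / (62475.2 + 43900 − 2 × 53) = 43900 × 62422.2 / 106269.2 ≈ 25787 mm.
Far limit Df = s·(H − f)/(H − s) = 43900 × (62475.2 − 53) / (62475.2 − 43900) = 43900 × 62422.2 / 18575.2 ≈ 147526 mm.
Depth of field = Df − Dn = 147526 − 25787 ≈ 121739 mm ≈ 122 m.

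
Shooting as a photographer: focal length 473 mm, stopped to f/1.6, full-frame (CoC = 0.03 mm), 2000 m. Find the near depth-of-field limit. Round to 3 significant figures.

Hyperfocal distance H = f²/(N·c) + f = 473²/(1.6 × 0.03) + 473 = 223729/0.048 + 473 ≈ 4661493.8 mm ≈ 4661 m.
Near limit Dn = s·(H − f)/(H + s − 2f) = 2000000 × (4661493.8 − 473) / (4661493.8 + 2000000 − 2 × 473) = 2000000 × 4661020.8 / 6660547.8 ≈ 1399591 mm ≈ 1400 m.

1400 m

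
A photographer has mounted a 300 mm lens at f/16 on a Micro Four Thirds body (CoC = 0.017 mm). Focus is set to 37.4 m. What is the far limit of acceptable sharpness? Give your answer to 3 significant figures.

Hyperfocal distance H = f²/(N·c) + f = 300²/(16 × 0.017) + 300 = 90000/0.272 + 300 ≈ 331182.4 mm ≈ 331.2 m.
Far limit Df = s·(H − f)/(H − s) = 37400 × (331182.4 − 300) / (331182.4 − 37400) = 37400 × 330882.4 / 293782.4 ≈ 42123 mm ≈ 42.1 m.

42.1 m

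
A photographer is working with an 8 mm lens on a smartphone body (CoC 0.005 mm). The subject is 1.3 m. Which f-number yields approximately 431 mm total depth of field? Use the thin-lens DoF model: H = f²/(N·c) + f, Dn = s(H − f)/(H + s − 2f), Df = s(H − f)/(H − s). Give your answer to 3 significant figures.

Write h = H − f = f²/(N·c). The thin-lens limits are Dn = s·h/(h + (s−f)) and Df = s·h/(h − (s−f)), so DoF = Df − Dn = 2·s·(s−f)·h / (h² − (s−f)²).
That is a quadratic in h: DoF·h² − 2·s·(s−f)·h − DoF·(s−f)² = 0 ⇒ h = (s−f)·(s + √(s² + DoF²)) / DoF = 1292 × (1300 + √(1300² + 431²)) / 431 = 1292 × (1300 + 1369.58) / 431 ≈ 8002.6 mm.
Then N = f²/(c·h) = 8² / (0.005 × 8002.6) = 64 / 40.013 ≈ 1.60.

f/1.60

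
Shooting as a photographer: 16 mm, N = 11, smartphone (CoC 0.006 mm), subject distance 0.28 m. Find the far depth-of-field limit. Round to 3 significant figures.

Hyperfocal distance H = f²/(N·c) + f = 16²/(11 × 0.006) + 16 = 256/0.066 + 16 ≈ 3894.8 mm ≈ 3.895 m.
Far limit Df = s·(H − f)/(H − s) = 280 × (3894.8 − 16) / (3894.8 − 280) = 280 × 3878.8 / 3614.8 ≈ 300.45 mm.

300 mm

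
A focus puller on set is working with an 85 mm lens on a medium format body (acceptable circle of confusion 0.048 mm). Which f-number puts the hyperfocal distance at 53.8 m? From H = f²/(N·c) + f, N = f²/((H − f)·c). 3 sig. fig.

Rearrange H = f²/(N·c) + f for N: N = f² / ((H − f)·c).
N = 85² / ((53800 − 85) × 0.048) = 7225 / 2578 ≈ 2.80.

f/2.80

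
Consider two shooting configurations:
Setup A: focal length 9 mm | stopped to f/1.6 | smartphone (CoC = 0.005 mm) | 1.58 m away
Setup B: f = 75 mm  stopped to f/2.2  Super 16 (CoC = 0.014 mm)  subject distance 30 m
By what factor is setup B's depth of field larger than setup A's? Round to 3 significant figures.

Setup A: H = 9²/(1.6×0.005) + 9 ≈ 10134.0 mm; DoF = Df − Dn = 1870.18 − 1367.78 ≈ 502.40 mm.
Setup B: H = 75²/(2.2×0.014) + 75 ≈ 182704.9 mm; DoF = Df − Dn = 35879 − 25776 ≈ 10103 mm.
Ratio = 10103 / 502.40 ≈ 20.1.

20.1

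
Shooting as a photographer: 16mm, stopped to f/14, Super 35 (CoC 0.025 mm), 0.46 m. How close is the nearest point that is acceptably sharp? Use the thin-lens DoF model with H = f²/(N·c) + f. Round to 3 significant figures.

Hyperfocal distance H = f²/(N·c) + f = 16²/(14 × 0.025) + 16 = 256/0.35 + 16 ≈ 747.4 mm ≈ 0.747 m.
Near limit Dn = s·(H − f)/(H + s − 2f) = 460 × (747.4 − 16) / (747.4 + 460 − 2 × 16) = 460 × 731.4 / 1175.4 ≈ 286.24 mm.

286 mm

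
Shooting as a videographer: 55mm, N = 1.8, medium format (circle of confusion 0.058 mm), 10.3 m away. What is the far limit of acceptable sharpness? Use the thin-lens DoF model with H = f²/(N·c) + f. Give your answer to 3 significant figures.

15.9 m

Hyperfocal distance H = f²/(N·c) + f = 55²/(1.8 × 0.058) + 55 = 3025/0.1044 + 55 ≈ 29030.1 mm ≈ 29.03 m.
Far limit Df = s·(H − f)/(H − s) = 10300 × (29030.1 − 55) / (29030.1 − 10300) = 10300 × 28975.1 / 18730.1 ≈ 15934 mm ≈ 15.9 m.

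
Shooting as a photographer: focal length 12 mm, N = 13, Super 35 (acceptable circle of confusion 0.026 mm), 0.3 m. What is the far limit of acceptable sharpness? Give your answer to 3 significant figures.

0.926 m

Hyperfocal distance H = f²/(N·c) + f = 12²/(13 × 0.026) + 12 = 144/0.338 + 12 ≈ 438.0 mm ≈ 0.438 m.
Far limit Df = s·(H − f)/(H − s) = 300 × (438.0 − 12) / (438.0 − 300) = 300 × 426.0 / 138.0 ≈ 925.93 mm ≈ 0.926 m.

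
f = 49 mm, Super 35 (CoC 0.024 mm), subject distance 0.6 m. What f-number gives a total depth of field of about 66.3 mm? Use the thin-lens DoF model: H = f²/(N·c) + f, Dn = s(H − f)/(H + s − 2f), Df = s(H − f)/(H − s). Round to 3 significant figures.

f/10

Write h = H − f = f²/(N·c). The thin-lens limits are Dn = s·h/(h + (s−f)) and Df = s·h/(h − (s−f)), so DoF = Df − Dn = 2·s·(s−f)·h / (h² − (s−f)²).
That is a quadratic in h: DoF·h² − 2·s·(s−f)·h − DoF·(s−f)² = 0 ⇒ h = (s−f)·(s + √(s² + DoF²)) / DoF = 551 × (600 + √(600² + 66.3²)) / 66.3 = 551 × (600 + 603.652) / 66.3 ≈ 10003 mm.
Then N = f²/(c·h) = 49² / (0.024 × 10003) = 2401 / 240.08 ≈ 10.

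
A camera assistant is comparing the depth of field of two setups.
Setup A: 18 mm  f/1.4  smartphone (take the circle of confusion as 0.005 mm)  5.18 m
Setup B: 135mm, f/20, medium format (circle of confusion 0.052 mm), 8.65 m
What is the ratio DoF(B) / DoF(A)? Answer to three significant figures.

9.41

Setup A: H = 18²/(1.4×0.005) + 18 ≈ 46303.7 mm; DoF = Df − Dn = 5830.2 − 4660.3 ≈ 1169.9 mm.
Setup B: H = 135²/(20×0.052) + 135 ≈ 17659.0 mm; DoF = Df − Dn = 16826 − 5821 ≈ 11005 mm.
Ratio = 11005 / 1169.9 ≈ 9.41.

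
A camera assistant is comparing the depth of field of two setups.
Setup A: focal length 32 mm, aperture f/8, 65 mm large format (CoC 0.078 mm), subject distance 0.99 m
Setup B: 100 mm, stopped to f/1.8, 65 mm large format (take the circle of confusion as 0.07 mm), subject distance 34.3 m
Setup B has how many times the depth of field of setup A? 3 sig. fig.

20.7

Setup A: H = 32²/(8×0.078) + 32 ≈ 1673.0 mm; DoF = Df − Dn = 2378.6 − 625.1 ≈ 1753.5 mm.
Setup B: H = 100²/(1.8×0.07) + 100 ≈ 79465.1 mm; DoF = Df − Dn = 60273 − 23971 ≈ 36302 mm.
Ratio = 36302 / 1753.5 ≈ 20.7.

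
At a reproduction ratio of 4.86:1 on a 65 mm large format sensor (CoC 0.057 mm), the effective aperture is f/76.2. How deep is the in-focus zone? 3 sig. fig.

At magnification m, DoF ≈ 2·N_eff·c/m² = 2 × 76.2 × 0.057 / 4.86² = 8.687 / 23.62 ≈ 0.368 mm.

0.368 mm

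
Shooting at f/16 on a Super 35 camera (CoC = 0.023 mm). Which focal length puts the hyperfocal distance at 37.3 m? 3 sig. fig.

From H = f²/(N·c) + f, with f ≪ H: f ≈ √(H·N·c) = √(37300 × 16 × 0.023) = √13726 ≈ 117.2 mm.
The +f correction barely moves this — solving exactly, f² + N·c·f − N·c·H = 0 ⇒ f = (−N·c + √((N·c)² + 4·N·c·H))/2 = (−0.368 + √54906)/2 ≈ 116.98 mm, so f ≈ 117 mm.

117 mm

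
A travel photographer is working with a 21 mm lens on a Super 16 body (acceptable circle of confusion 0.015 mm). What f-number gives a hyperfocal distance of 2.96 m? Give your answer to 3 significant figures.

Rearrange H = f²/(N·c) + f for N: N = f² / ((H − f)·c).
N = 21² / ((2960 − 21) × 0.015) = 441 / 44.09 ≈ 10.

f/10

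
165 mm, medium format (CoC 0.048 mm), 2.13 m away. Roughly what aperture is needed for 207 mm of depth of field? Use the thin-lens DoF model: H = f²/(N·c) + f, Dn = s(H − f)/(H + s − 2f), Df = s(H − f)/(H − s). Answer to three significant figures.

Write h = H − f = f²/(N·c). The thin-lens limits are Dn = s·h/(h + (s−f)) and Df = s·h/(h − (s−f)), so DoF = Df − Dn = 2·s·(s−f)·h / (h² − (s−f)²).
That is a quadratic in h: DoF·h² − 2·s·(s−f)·h − DoF·(s−f)² = 0 ⇒ h = (s−f)·(s + √(s² + DoF²)) / DoF = 1965 × (2130 + √(2130² + 207²)) / 207 = 1965 × (2130 + 2140.03) / 207 ≈ 40534 mm.
Then N = f²/(c·h) = 165² / (0.048 × 40534) = 27225 / 1945.7 ≈ 14.

f/14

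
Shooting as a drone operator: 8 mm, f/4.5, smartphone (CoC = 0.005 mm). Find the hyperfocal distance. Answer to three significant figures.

2.85 m

Hyperfocal distance H = f²/(N·c) + f = 8²/(4.5 × 0.005) + 8 = 64/0.0225 + 8 ≈ 2852.4 mm ≈ 2.85 m.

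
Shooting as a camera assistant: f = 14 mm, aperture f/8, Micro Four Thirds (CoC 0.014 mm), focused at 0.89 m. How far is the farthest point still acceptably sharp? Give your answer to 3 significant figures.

1.78 m

Hyperfocal distance H = f²/(N·c) + f = 14²/(8 × 0.014) + 14 = 196/0.112 + 14 ≈ 1764.0 mm ≈ 1.764 m.
Far limit Df = s·(H − f)/(H − s) = 890 × (1764.0 − 14) / (1764.0 − 890) = 890 × 1750.0 / 874.0 ≈ 1782.0 mm ≈ 1.78 m.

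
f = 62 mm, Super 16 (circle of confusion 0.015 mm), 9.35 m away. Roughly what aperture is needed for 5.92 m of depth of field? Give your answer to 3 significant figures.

f/8

Write h = H − f = f²/(N·c). The thin-lens limits are Dn = s·h/(h + (s−f)) and Df = s·h/(h − (s−f)), so DoF = Df − Dn = 2·s·(s−f)·h / (h² − (s−f)²).
That is a quadratic in h: DoF·h² − 2·s·(s−f)·h − DoF·(s−f)² = 0 ⇒ h = (s−f)·(s + √(s² + DoF²)) / DoF = 9288 × (9350 + √(9350² + 5920²)) / 5920 = 9288 × (9350 + 11066.6) / 5920 ≈ 32032 mm.
Then N = f²/(c·h) = 62² / (0.015 × 32032) = 3844 / 480.48 ≈ 8.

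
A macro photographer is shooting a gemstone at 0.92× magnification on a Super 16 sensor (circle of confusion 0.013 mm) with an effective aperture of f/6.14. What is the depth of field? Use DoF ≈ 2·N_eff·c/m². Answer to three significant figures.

0.189 mm

At magnification m, DoF ≈ 2·N_eff·c/m² = 2 × 6.14 × 0.013 / 0.92² = 0.1596 / 0.8464 ≈ 0.189 mm.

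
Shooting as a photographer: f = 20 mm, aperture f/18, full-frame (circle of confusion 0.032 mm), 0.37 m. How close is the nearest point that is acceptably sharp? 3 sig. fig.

Hyperfocal distance H = f²/(N·c) + f = 20²/(18 × 0.032) + 20 = 400/0.576 + 20 ≈ 714.4 mm ≈ 0.714 m.
Near limit Dn = s·(H − f)/(H + s − 2f) = 370 × (714.4 − 20) / (714.4 + 370 − 2 × 20) = 370 × 694.4 / 1044.4 ≈ 246.01 mm.

246 mm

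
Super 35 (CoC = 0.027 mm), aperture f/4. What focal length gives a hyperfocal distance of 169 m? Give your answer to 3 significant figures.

135 mm

From H = f²/(N·c) + f, with f ≪ H: f ≈ √(H·N·c) = √(169000 × 4 × 0.027) = √18252 ≈ 135.1 mm.
The +f correction barely moves this — solving exactly, f² + N·c·f − N·c·H = 0 ⇒ f = (−N·c + √((N·c)² + 4·N·c·H))/2 = (−0.108 + √73008)/2 ≈ 135.05 mm, so f ≈ 135 mm.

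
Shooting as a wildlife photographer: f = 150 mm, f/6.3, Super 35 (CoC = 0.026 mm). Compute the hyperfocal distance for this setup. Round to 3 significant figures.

138 m

Hyperfocal distance H = f²/(N·c) + f = 150²/(6.3 × 0.026) + 150 = 22500/0.1638 + 150 ≈ 137512.6 mm ≈ 138 m.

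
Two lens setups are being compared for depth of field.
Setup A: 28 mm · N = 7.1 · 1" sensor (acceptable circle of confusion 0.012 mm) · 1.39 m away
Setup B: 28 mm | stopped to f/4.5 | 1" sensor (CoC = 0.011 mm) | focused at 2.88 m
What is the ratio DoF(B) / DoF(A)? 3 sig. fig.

Setup A: H = 28²/(7.1×0.012) + 28 ≈ 9229.9 mm; DoF = Df − Dn = 1631.48 − 1210.79 ≈ 420.69 mm.
Setup B: H = 28²/(4.5×0.011) + 28 ≈ 15866.4 mm; DoF = Df − Dn = 3512.5 − 2440.5 ≈ 1072.0 mm.
Ratio = 1072.0 / 420.69 ≈ 2.55.

2.55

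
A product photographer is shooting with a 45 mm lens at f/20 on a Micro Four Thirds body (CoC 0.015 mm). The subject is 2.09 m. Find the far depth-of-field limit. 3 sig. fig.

Hyperfocal distance H = f²/(N·c) + f = 45²/(20 × 0.015) + 45 = 2025/0.3 + 45 ≈ 6795.0 mm ≈ 6.795 m.
Far limit Df = s·(H − f)/(H − s) = 2090 × (6795.0 − 45) / (6795.0 − 2090) = 2090 × 6750.0 / 4705.0 ≈ 2998.4 mm ≈ 3.00 m.

3.00 m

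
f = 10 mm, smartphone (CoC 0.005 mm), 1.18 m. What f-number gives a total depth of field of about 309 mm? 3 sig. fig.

f/2.20

Write h = H − f = f²/(N·c). The thin-lens limits are Dn = s·h/(h + (s−f)) and Df = s·h/(h − (s−f)), so DoF = Df − Dn = 2·s·(s−f)·h / (h² − (s−f)²).
That is a quadratic in h: DoF·h² − 2·s·(s−f)·h − DoF·(s−f)² = 0 ⇒ h = (s−f)·(s + √(s² + DoF²)) / DoF = 1170 × (1180 + √(1180² + 309²)) / 309 = 1170 × (1180 + 1219.79) / 309 ≈ 9086.6 mm.
Then N = f²/(c·h) = 10² / (0.005 × 9086.6) = 100 / 45.433 ≈ 2.20.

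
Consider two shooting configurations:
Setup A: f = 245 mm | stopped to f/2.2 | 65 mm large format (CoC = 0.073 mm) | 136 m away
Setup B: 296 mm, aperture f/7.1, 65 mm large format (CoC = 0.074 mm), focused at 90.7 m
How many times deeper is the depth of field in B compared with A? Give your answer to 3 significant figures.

Setup A: H = 245²/(2.2×0.073) + 245 ≈ 373999.7 mm; DoF = Df − Dn = 213574 − 99764 ≈ 113810 mm.
Setup B: H = 296²/(7.1×0.074) + 296 ≈ 167056.6 mm; DoF = Df − Dn = 198086 − 58815 ≈ 139271 mm.
Ratio = 139271 / 113810 ≈ 1.22.

1.22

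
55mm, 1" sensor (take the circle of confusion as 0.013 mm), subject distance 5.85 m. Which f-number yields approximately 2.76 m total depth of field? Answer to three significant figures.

f/9

Write h = H − f = f²/(N·c). The thin-lens limits are Dn = s·h/(h + (s−f)) and Df = s·h/(h − (s−f)), so DoF = Df − Dn = 2·s·(s−f)·h / (h² − (s−f)²).
That is a quadratic in h: DoF·h² − 2·s·(s−f)·h − DoF·(s−f)² = 0 ⇒ h = (s−f)·(s + √(s² + DoF²)) / DoF = 5795 × (5850 + √(5850² + 2760²)) / 2760 = 5795 × (5850 + 6468.39) / 2760 ≈ 25864 mm.
Then N = f²/(c·h) = 55² / (0.013 × 25864) = 3025 / 336.23 ≈ 9.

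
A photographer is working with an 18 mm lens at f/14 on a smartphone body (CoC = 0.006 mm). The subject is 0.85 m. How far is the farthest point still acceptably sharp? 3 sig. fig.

Hyperfocal distance H = f²/(N·c) + f = 18²/(14 × 0.006) + 18 = 324/0.084 + 18 ≈ 3875.1 mm ≈ 3.875 m.
Far limit Df = s·(H − f)/(H − s) = 850 × (3875.1 − 18) / (3875.1 − 850) = 850 × 3857.1 / 3025.1 ≈ 1083.8 mm ≈ 1.08 m.

1.08 m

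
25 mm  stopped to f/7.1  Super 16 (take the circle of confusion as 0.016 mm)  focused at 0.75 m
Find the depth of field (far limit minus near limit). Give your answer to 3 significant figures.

Hyperfocal distance H = f²/(N·c) + f = 25²/(7.1 × 0.016) + 25 = 625/0.1136 + 25 ≈ 5526.8 mm ≈ 5.527 m.
Near limit Dn = s·(H − f)/(H + s − 2f) = 750 × (5526.8 − 25) / (5526.8 + 750 − 2 × 25) = 750 × 5501.8 / 6226.8 ≈ 662.68 mm.
Far limit Df = s·(H − f)/(H − s) = 750 × (5526.8 − 25) / (5526.8 − 750) = 750 × 5501.8 / 4776.8 ≈ 863.83 mm.
Depth of field = Df − Dn = 863.83 − 662.68 ≈ 201.15 mm.

201 mm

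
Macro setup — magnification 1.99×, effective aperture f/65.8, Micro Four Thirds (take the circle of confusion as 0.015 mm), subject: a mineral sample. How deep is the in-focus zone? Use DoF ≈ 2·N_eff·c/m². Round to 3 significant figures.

At magnification m, DoF ≈ 2·N_eff·c/m² = 2 × 65.8 × 0.015 / 1.99² = 1.974 / 3.96 ≈ 0.498 mm.

0.498 mm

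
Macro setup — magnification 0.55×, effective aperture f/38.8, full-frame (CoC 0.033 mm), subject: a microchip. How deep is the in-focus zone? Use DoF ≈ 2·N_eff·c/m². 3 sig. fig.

At magnification m, DoF ≈ 2·N_eff·c/m² = 2 × 38.8 × 0.033 / 0.55² = 2.561 / 0.3025 ≈ 8.47 mm.

8.47 mm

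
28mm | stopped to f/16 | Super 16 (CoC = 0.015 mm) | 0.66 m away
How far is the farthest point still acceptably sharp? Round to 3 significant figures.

Hyperfocal distance H = f²/(N·c) + f = 28²/(16 × 0.015) + 28 = 784/0.24 + 28 ≈ 3294.7 mm ≈ 3.295 m.
Far limit Df = s·(H − f)/(H − s) = 660 × (3294.7 − 28) / (3294.7 − 660) = 660 × 3266.7 / 2634.7 ≈ 818.32 mm ≈ 0.818 m.

0.818 m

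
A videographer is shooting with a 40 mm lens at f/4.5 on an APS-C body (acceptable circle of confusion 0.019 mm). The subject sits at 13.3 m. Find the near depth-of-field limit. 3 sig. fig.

Hyperfocal distance H = f²/(N·c) + f = 40²/(4.5 × 0.019) + 40 = 1600/0.0855 + 40 ≈ 18753.5 mm ≈ 18.75 m.
Near limit Dn = s·(H − f)/(H + s − 2f) = 13300 × (18753.5 − 40) / (18753.5 + 13300 − 2 × 40) = 13300 × 18713.5 / 31973.5 ≈ 7784.2 mm ≈ 7.78 m.

7.78 m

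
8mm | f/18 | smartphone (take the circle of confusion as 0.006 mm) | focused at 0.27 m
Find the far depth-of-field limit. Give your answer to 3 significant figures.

Hyperfocal distance H = f²/(N·c) + f = 8²/(18 × 0.006) + 8 = 64/0.108 + 8 ≈ 600.6 mm ≈ 0.601 m.
Far limit Df = s·(H − f)/(H − s) = 270 × (600.6 − 8) / (600.6 − 270) = 270 × 592.6 / 330.6 ≈ 483.98 mm.

484 mm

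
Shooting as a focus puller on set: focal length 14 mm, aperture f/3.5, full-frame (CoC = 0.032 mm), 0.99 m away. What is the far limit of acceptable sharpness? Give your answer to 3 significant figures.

Hyperfocal distance H = f²/(N·c) + f = 14²/(3.5 × 0.032) + 14 = 196/0.112 + 14 ≈ 1764.0 mm ≈ 1.764 m.
Far limit Df = s·(H − f)/(H − s) = 990 × (1764.0 − 14) / (1764.0 − 990) = 990 × 1750.0 / 774.0 ≈ 2238.4 mm ≈ 2.24 m.

2.24 m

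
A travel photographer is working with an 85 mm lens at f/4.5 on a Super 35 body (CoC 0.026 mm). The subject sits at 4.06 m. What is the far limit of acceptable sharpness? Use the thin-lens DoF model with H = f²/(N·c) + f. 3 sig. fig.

4.34 m

Hyperfocal distance H = f²/(N·c) + f = 85²/(4.5 × 0.026) + 85 = 7225/0.117 + 85 ≈ 61837.1 mm ≈ 61.84 m.
Far limit Df = s·(H − f)/(H − s) = 4060 × (61837.1 − 85) / (61837.1 − 4060) = 4060 × 61752.1 / 57777.1 ≈ 4339.3 mm ≈ 4.34 m.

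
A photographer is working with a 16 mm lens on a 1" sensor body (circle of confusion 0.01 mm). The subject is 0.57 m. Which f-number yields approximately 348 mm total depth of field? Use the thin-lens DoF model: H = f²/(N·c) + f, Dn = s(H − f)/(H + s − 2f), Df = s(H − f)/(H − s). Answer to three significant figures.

Write h = H − f = f²/(N·c). The thin-lens limits are Dn = s·h/(h + (s−f)) and Df = s·h/(h − (s−f)), so DoF = Df − Dn = 2·s·(s−f)·h / (h² − (s−f)²).
That is a quadratic in h: DoF·h² − 2·s·(s−f)·h − DoF·(s−f)² = 0 ⇒ h = (s−f)·(s + √(s² + DoF²)) / DoF = 554 × (570 + √(570² + 348²)) / 348 = 554 × (570 + 667.835) / 348 ≈ 1970.6 mm.
Then N = f²/(c·h) = 16² / (0.01 × 1970.6) = 256 / 19.706 ≈ 13.

f/13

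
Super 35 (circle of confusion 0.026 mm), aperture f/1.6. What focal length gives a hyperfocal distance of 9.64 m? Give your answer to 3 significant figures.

From H = f²/(N·c) + f, with f ≪ H: f ≈ √(H·N·c) = √(9640 × 1.6 × 0.026) = √401.02 ≈ 20.03 mm.
The +f correction barely moves this — solving exactly, f² + N·c·f − N·c·H = 0 ⇒ f = (−N·c + √((N·c)² + 4·N·c·H))/2 = (−0.0416 + √1604.1)/2 ≈ 20.005 mm, so f ≈ 20.0 mm.

20.0 mm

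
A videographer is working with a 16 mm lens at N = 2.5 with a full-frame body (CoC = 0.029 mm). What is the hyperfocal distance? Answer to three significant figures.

Hyperfocal distance H = f²/(N·c) + f = 16²/(2.5 × 0.029) + 16 = 256/0.0725 + 16 ≈ 3547.0 mm ≈ 3.55 m.

3.55 m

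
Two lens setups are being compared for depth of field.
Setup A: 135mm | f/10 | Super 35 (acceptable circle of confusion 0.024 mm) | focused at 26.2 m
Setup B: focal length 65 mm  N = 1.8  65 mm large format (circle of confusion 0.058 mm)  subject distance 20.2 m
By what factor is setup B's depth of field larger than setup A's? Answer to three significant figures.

Setup A: H = 135²/(10×0.024) + 135 ≈ 76072.5 mm; DoF = Df − Dn = 39893 − 19505 ≈ 20388 mm.
Setup B: H = 65²/(1.8×0.058) + 65 ≈ 40534.3 mm; DoF = Df − Dn = 40202 − 13489 ≈ 26713 mm.
Ratio = 26713 / 20388 ≈ 1.31.

1.31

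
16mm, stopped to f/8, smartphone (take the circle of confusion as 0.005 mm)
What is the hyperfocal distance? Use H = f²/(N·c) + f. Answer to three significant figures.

6.42 m

Hyperfocal distance H = f²/(N·c) + f = 16²/(8 × 0.005) + 16 = 256/0.04 + 16 ≈ 6416.0 mm ≈ 6.42 m.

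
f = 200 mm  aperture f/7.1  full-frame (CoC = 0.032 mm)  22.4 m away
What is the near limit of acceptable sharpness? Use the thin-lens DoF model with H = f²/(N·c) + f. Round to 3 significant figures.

Hyperfocal distance H = f²/(N·c) + f = 200²/(7.1 × 0.032) + 200 = 40000/0.2272 + 200 ≈ 176256.3 mm ≈ 176.3 m.
Near limit Dn = s·(H − f)/(H + s − 2f) = 22400 × (176256.3 − 200) / (176256.3 + 22400 − 2 × 200) = 22400 × 176056.3 / 198256.3 ≈ 19892 mm ≈ 19.9 m.

19.9 m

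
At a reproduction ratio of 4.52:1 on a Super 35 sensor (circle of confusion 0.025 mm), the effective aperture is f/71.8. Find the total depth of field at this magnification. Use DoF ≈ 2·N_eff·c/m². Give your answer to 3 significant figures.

0.176 mm

At magnification m, DoF ≈ 2·N_eff·c/m² = 2 × 71.8 × 0.025 / 4.52² = 3.59 / 20.43 ≈ 0.176 mm.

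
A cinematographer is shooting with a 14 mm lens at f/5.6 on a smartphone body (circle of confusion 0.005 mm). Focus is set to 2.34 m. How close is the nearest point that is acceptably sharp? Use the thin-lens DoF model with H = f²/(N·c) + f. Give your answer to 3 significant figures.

Hyperfocal distance H = f²/(N·c) + f = 14²/(5.6 × 0.005) + 14 = 196/0.028 + 14 ≈ 7014.0 mm ≈ 7.014 m.
Near limit Dn = s·(H − f)/(H + s − 2f) = 2340 × (7014.0 − 14) / (7014.0 + 2340 − 2 × 14) = 2340 × 7000.0 / 9326.0 ≈ 1756.4 mm ≈ 1.76 m.

1.76 m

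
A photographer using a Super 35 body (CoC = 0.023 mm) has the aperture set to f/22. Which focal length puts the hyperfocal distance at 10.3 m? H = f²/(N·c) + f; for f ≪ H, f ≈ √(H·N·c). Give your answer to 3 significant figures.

71.9 mm

From H = f²/(N·c) + f, with f ≪ H: f ≈ √(H·N·c) = √(10300 × 22 × 0.023) = √5211.8 ≈ 72.19 mm.
Exact: f² + N·c·f − N·c·H = 0 ⇒ f = (−N·c + √((N·c)² + 4·N·c·H))/2 = (−0.506 + √20847)/2 ≈ 71.940 mm ≈ 71.9 mm.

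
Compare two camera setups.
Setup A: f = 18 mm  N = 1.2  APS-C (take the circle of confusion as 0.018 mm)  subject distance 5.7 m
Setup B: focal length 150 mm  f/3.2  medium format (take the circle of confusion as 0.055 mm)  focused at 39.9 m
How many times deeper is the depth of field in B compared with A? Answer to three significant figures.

Setup A: H = 18²/(1.2×0.018) + 18 ≈ 15018.0 mm; DoF = Df − Dn = 9175.8 − 4134.0 ≈ 5041.8 mm.
Setup B: H = 150²/(3.2×0.055) + 150 ≈ 127990.9 mm; DoF = Df − Dn = 57904 − 30436 ≈ 27468 mm.
Ratio = 27468 / 5041.8 ≈ 5.45.

5.45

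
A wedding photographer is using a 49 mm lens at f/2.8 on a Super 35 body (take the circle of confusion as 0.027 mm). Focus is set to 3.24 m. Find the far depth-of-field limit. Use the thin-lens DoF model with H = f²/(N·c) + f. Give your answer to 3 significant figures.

Hyperfocal distance H = f²/(N·c) + f = 49²/(2.8 × 0.027) + 49 = 2401/0.0756 + 49 ≈ 31808.3 mm ≈ 31.81 m.
Far limit Df = s·(H − f)/(H − s) = 3240 × (31808.3 − 49) / (31808.3 − 3240) = 3240 × 31759.3 / 28568.3 ≈ 3601.9 mm ≈ 3.60 m.

3.60 m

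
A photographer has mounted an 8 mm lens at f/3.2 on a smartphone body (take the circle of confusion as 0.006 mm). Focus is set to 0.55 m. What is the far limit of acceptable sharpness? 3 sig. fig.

Hyperfocal distance H = f²/(N·c) + f = 8²/(3.2 × 0.006) + 8 = 64/0.0192 + 8 ≈ 3341.3 mm ≈ 3.341 m.
Far limit Df = s·(H − f)/(H − s) = 550 × (3341.3 − 8) / (3341.3 − 550) = 550 × 3333.3 / 2791.3 ≈ 656.79 mm ≈ 0.657 m.

0.657 m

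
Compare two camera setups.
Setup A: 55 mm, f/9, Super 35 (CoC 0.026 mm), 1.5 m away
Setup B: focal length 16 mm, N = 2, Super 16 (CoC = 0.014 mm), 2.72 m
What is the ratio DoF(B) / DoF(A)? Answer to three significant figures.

Setup A: H = 55²/(9×0.026) + 55 ≈ 12982.4 mm; DoF = Df − Dn = 1688.77 − 1349.19 ≈ 339.58 mm.
Setup B: H = 16²/(2×0.014) + 16 ≈ 9158.9 mm; DoF = Df − Dn = 3862.3 − 2099.2 ≈ 1763.1 mm.
Ratio = 1763.1 / 339.58 ≈ 5.19.

5.19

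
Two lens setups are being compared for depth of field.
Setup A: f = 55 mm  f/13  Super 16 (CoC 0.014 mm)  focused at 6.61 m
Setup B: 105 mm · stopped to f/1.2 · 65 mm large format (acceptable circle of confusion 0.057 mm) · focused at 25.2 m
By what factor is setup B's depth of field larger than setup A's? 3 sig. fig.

1.30

Setup A: H = 55²/(13×0.014) + 55 ≈ 16675.9 mm; DoF = Df − Dn = 10914.5 − 4740.4 ≈ 6174.1 mm.
Setup B: H = 105²/(1.2×0.057) + 105 ≈ 161289.2 mm; DoF = Df − Dn = 29846.9 − 21805.1 ≈ 8041.8 mm.
Ratio = 8041.8 / 6174.1 ≈ 1.30.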